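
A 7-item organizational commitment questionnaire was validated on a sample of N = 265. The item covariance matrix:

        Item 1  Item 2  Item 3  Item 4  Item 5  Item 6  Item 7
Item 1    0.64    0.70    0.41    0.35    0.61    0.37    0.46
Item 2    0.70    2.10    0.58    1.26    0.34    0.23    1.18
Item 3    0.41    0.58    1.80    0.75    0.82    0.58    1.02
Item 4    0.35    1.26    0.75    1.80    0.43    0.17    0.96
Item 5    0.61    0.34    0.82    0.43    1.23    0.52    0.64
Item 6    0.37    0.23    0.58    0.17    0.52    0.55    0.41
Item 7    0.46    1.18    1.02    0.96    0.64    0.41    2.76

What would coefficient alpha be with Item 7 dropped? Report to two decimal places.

coefficient alpha = 0.80

Remaining items: Item 1, Item 2, Item 3, Item 4, Item 5, Item 6 (k = 6).
sum of item variances = 0.64 + 2.10 + 1.80 + 1.80 + 1.23 + 0.55 = 8.12
σ²_total = 8.12 + 2 × 8.12 = 24.36
α (item deleted) = (6/5)·(1 − 8.12/24.36) = 0.80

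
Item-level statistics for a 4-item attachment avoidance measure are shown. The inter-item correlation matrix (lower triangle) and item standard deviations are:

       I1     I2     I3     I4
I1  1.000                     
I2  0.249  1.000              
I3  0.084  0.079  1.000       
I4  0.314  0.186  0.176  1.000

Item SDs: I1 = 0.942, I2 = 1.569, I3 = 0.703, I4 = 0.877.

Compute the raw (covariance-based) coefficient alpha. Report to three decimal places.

coefficient alpha = 0.440

Σσ²ᵢ = 0.942² + 1.569² + 0.703² + 0.877² = 4.6125
Covariances σ_ij = r_ij · s_i · s_j:
  σ(I1,I2) = 0.249 × 0.942 × 1.569 = 0.3680
  σ(I1,I3) = 0.084 × 0.942 × 0.703 = 0.0556
  σ(I1,I4) = 0.314 × 0.942 × 0.877 = 0.2594
  σ(I2,I3) = 0.079 × 1.569 × 0.703 = 0.0871
  σ(I2,I4) = 0.186 × 1.569 × 0.877 = 0.2559
  σ(I3,I4) = 0.176 × 0.703 × 0.877 = 0.1085
σ²_T = Σσ²ᵢ + 2·Σσ_ij = 4.6125 + 2 × 1.1345 = 6.8815
α = (4/3)·(1 − 4.6125/6.8815) = 0.440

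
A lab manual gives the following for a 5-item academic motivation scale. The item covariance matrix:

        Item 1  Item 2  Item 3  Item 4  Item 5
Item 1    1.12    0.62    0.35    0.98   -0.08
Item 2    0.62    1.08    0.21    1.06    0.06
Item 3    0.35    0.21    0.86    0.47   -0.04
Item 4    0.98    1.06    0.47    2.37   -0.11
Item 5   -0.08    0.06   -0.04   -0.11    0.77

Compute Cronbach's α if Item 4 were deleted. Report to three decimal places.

α = 0.492

Remaining items: Item 1, Item 2, Item 3, Item 5 (k = 4).
Σσᵢ² = 1.12 + 1.08 + 0.86 + 0.77 = 3.83
σ²_total = 3.83 + 2 × 1.12 = 6.07
α (item deleted) = (4/3)·(1 − 3.83/6.07) = 0.492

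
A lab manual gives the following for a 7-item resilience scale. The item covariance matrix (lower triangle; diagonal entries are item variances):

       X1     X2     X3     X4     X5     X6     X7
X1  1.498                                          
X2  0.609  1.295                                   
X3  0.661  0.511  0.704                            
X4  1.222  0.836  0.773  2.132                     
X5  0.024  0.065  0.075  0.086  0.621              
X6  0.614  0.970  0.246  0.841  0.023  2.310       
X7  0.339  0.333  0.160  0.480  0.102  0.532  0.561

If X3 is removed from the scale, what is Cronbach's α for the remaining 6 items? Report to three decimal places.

Remaining items: X1, X2, X4, X5, X6, X7 (k = 6).
Σσ²ᵢ = 1.498 + 1.295 + 2.132 + 0.621 + 2.310 + 0.561 = 8.417
Var(T) = 8.417 + 2 × 7.076 = 22.569
α (item deleted) = (6/5)·(1 − 8.417/22.569) = 0.752

α = 0.752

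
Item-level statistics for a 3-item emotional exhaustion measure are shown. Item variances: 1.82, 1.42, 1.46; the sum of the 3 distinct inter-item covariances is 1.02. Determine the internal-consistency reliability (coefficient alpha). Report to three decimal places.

α = 0.454

Σσᵢ² = 1.82 + 1.42 + 1.46 = 4.70
Sum of distinct covariances = 1.02
σ²_total = Σσᵢ² + 2·Σcov = 4.70 + 2 × 1.02 = 6.74
α = (3/2)·(1 − 4.70/6.74) = 0.454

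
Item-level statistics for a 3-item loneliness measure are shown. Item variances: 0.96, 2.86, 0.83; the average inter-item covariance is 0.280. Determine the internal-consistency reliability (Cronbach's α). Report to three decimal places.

sum of item variances = 0.96 + 2.86 + 0.83 = 4.65
Sum of the 3 distinct covariances = 3 × 0.280 = 0.840
total variance = sum of item variances + 2·Σcov = 4.65 + 2 × 0.840 = 6.330
α = (3/2)·(1 − 4.65/6.330) = 0.398

α = 0.398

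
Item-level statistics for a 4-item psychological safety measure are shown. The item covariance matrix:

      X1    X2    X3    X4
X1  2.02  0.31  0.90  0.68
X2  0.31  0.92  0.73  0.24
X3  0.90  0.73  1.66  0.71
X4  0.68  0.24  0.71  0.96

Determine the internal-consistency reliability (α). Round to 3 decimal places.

α = 0.750

ΣVar(i) = 2.02 + 0.92 + 1.66 + 0.96 = 5.56
Sum of the distinct covariances = 3.57
σ²_T = 5.56 + 2 × 3.57 = 12.70
α = (k/(k−1))·(1 − ΣVar(i)/σ²_T) = (4/3)·(1 − 5.56/12.70) = 0.750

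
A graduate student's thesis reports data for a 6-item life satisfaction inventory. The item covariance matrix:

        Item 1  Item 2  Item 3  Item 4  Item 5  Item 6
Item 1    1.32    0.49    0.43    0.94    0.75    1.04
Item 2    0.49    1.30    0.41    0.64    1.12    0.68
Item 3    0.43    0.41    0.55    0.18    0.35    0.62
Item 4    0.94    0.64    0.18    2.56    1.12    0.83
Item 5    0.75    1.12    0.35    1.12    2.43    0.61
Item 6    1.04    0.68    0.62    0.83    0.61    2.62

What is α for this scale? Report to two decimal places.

α = 0.79

sum of item variances = 1.32 + 1.30 + 0.55 + 2.56 + 2.43 + 2.62 = 10.78
Σ_{i<j} σ_ij = 10.21
σ²_total = 10.78 + 2 × 10.21 = 31.20
α = (k/(k−1))·(1 − sum of item variances/σ²_total) = (6/5)·(1 − 10.78/31.20) = 0.79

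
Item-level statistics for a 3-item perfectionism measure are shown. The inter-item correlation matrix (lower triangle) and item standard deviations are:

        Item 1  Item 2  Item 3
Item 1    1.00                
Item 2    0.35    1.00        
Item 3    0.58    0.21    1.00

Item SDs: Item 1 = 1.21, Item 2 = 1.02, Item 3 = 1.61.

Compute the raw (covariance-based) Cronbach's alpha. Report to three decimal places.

Σσ²ᵢ = 1.21² + 1.02² + 1.61² = 5.0966
Covariances σ_ij = r_ij · s_i · s_j:
  σ(Item 1,Item 2) = 0.35 × 1.21 × 1.02 = 0.4320
  σ(Item 1,Item 3) = 0.58 × 1.21 × 1.61 = 1.1299
  σ(Item 2,Item 3) = 0.21 × 1.02 × 1.61 = 0.3449
σ²_T = Σσ²ᵢ + 2·Σσ_ij = 5.0966 + 2 × 1.9068 = 8.9102
α = (3/2)·(1 − 5.0966/8.9102) = 0.642

Cronbach's alpha = 0.642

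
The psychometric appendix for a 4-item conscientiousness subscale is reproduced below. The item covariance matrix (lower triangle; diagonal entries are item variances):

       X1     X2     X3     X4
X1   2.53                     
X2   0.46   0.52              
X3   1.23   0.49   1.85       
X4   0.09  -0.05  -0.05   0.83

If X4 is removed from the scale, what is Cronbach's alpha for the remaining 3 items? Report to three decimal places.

α = 0.706

Remaining items: X1, X2, X3 (k = 3).
sum of item variances = 2.53 + 0.52 + 1.85 = 4.90
Var(T) = 4.90 + 2 × 2.18 = 9.26
α (item deleted) = (3/2)·(1 − 4.90/9.26) = 0.706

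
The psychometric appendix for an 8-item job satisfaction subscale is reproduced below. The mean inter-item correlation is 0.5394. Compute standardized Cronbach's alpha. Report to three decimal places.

Standardized α = k·r̄ / (1 + (k−1)·r̄) = 8 × 0.5394 / (1 + 7 × 0.5394)
  = 4.3152 / 4.7758 = 0.904

standardized Cronbach's alpha = 0.904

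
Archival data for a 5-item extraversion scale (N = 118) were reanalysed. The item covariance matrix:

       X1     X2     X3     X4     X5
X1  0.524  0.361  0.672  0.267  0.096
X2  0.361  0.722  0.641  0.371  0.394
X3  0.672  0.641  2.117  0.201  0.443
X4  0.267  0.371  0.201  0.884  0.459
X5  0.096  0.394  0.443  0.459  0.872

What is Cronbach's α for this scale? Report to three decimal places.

Σσᵢ² = 0.524 + 0.722 + 2.117 + 0.884 + 0.872 = 5.119
Σ_{i<j} σ_ij = 3.905
σ²_T = 5.119 + 2 × 3.905 = 12.929
α = (k/(k−1))·(1 − Σσᵢ²/σ²_T) = (5/4)·(1 − 5.119/12.929) = 0.755

Cronbach's α = 0.755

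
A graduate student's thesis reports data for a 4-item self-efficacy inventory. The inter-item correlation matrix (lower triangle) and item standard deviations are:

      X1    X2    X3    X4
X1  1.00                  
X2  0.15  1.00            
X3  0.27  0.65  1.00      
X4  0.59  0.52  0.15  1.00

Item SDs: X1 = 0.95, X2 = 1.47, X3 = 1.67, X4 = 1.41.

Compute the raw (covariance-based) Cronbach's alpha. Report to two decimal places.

Σσ²ᵢ = 0.95² + 1.47² + 1.67² + 1.41² = 7.8404
Covariances σ_ij = r_ij · s_i · s_j:
  σ(X1,X2) = 0.15 × 0.95 × 1.47 = 0.2095
  σ(X1,X3) = 0.27 × 0.95 × 1.67 = 0.4284
  σ(X1,X4) = 0.59 × 0.95 × 1.41 = 0.7903
  σ(X2,X3) = 0.65 × 1.47 × 1.67 = 1.5957
  σ(X2,X4) = 0.52 × 1.47 × 1.41 = 1.0778
  σ(X3,X4) = 0.15 × 1.67 × 1.41 = 0.3532
σ²_T = Σσ²ᵢ + 2·Σσ_ij = 7.8404 + 2 × 4.4549 = 16.7502
α = (4/3)·(1 − 7.8404/16.7502) = 0.71

Cronbach's alpha = 0.71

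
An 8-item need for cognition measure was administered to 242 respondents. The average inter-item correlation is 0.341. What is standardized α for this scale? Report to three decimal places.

Standardized α = k·r̄ / (1 + (k−1)·r̄) = 8 × 0.341 / (1 + 7 × 0.341)
  = 2.7280 / 3.3870 = 0.805

α = 0.805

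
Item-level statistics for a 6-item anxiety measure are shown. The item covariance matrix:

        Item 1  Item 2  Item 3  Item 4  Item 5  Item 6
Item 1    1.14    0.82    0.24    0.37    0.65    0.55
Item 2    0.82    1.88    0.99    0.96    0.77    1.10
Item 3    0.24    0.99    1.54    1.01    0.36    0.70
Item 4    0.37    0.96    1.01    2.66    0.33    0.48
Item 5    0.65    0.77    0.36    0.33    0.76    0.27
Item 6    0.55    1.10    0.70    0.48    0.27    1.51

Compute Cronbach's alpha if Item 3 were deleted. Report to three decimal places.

Cronbach's alpha = 0.766

Remaining items: Item 1, Item 2, Item 4, Item 5, Item 6 (k = 5).
Σσᵢ² = 1.14 + 1.88 + 2.66 + 0.76 + 1.51 = 7.95
σ²_total = 7.95 + 2 × 6.30 = 20.55
α (item deleted) = (5/4)·(1 − 7.95/20.55) = 0.766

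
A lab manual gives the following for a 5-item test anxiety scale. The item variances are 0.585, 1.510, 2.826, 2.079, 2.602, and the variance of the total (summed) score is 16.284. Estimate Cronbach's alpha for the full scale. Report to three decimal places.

Cronbach's alpha = 0.513

sum of item variances = 0.585 + 1.510 + 2.826 + 2.079 + 2.602 = 9.602
α = (k/(k−1))·(1 − sum of item variances/Var(T)) = (5/4)·(1 − 9.602/16.284) = 0.513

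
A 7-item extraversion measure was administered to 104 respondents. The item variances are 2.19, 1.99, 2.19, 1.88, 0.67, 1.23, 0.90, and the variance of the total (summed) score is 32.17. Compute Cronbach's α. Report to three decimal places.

Σσ²ᵢ = 2.19 + 1.99 + 2.19 + 1.88 + 0.67 + 1.23 + 0.90 = 11.05
α = (k/(k−1))·(1 − Σσ²ᵢ/σ²_total) = (7/6)·(1 − 11.05/32.17) = 0.766

Cronbach's α = 0.766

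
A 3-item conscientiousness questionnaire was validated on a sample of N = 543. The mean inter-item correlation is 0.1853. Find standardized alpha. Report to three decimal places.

standardized alpha = 0.406

Standardized α = k·r̄ / (1 + (k−1)·r̄) = 3 × 0.1853 / (1 + 2 × 0.1853)
  = 0.5559 / 1.3706 = 0.406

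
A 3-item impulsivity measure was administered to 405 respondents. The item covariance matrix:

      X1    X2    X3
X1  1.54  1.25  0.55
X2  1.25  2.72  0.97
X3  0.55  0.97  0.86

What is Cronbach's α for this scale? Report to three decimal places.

sum of item variances = 1.54 + 2.72 + 0.86 = 5.12
Sum of off-diagonal covariances = 2.77
σ²_total = 5.12 + 2 × 2.77 = 10.66
α = (k/(k−1))·(1 − sum of item variances/σ²_total) = (3/2)·(1 − 5.12/10.66) = 0.780

Cronbach's α = 0.780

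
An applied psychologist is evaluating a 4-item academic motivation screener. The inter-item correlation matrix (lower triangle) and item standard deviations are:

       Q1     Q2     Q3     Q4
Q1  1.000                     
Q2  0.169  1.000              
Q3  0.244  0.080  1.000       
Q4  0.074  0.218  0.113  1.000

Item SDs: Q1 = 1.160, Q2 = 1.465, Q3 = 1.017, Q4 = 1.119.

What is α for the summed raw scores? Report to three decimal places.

Σσ²ᵢ = 1.160² + 1.465² + 1.017² + 1.119² = 5.7783
Covariances σ_ij = r_ij · s_i · s_j:
  σ(Q1,Q2) = 0.169 × 1.160 × 1.465 = 0.2872
  σ(Q1,Q3) = 0.244 × 1.160 × 1.017 = 0.2879
  σ(Q1,Q4) = 0.074 × 1.160 × 1.119 = 0.0961
  σ(Q2,Q3) = 0.080 × 1.465 × 1.017 = 0.1192
  σ(Q2,Q4) = 0.218 × 1.465 × 1.119 = 0.3574
  σ(Q3,Q4) = 0.113 × 1.017 × 1.119 = 0.1286
σ²_T = Σσ²ᵢ + 2·Σσ_ij = 5.7783 + 2 × 1.2764 = 8.3311
α = (4/3)·(1 − 5.7783/8.3311) = 0.409

α = 0.409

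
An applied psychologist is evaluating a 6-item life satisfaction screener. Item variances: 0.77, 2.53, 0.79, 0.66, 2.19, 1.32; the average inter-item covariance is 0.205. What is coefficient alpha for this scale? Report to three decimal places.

Σσ²ᵢ = 0.77 + 2.53 + 0.79 + 0.66 + 2.19 + 1.32 = 8.26
Sum of the 15 distinct covariances = 15 × 0.205 = 3.075
total variance = Σσ²ᵢ + 2·Σcov = 8.26 + 2 × 3.075 = 14.410
α = (6/5)·(1 − 8.26/14.410) = 0.512

coefficient alpha = 0.512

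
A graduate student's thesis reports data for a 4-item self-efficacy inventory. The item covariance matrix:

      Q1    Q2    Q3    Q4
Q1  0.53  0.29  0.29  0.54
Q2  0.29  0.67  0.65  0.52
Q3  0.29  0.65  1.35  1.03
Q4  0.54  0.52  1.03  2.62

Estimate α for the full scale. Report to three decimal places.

α = 0.750

Σσ²ᵢ = 0.53 + 0.67 + 1.35 + 2.62 = 5.17
Sum of the distinct covariances = 3.32
σ²_total = 5.17 + 2 × 3.32 = 11.81
α = (k/(k−1))·(1 − Σσ²ᵢ/σ²_total) = (4/3)·(1 − 5.17/11.81) = 0.750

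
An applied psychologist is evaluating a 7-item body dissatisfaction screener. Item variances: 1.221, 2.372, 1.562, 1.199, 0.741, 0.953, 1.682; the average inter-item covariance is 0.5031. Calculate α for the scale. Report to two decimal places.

ΣVar(i) = 1.221 + 2.372 + 1.562 + 1.199 + 0.741 + 0.953 + 1.682 = 9.730
Sum of the 21 distinct covariances = 21 × 0.5031 = 10.5651
σ²_total = ΣVar(i) + 2·Σcov = 9.730 + 2 × 10.5651 = 30.8602
α = (7/6)·(1 − 9.730/30.8602) = 0.80

α = 0.80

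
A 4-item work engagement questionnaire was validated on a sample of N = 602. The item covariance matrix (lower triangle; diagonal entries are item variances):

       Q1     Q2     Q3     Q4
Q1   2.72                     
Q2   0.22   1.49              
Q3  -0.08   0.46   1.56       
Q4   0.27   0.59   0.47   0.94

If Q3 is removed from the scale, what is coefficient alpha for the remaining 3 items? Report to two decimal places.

α = 0.44

Remaining items: Q1, Q2, Q4 (k = 3).
Σσ²ᵢ = 2.72 + 1.49 + 0.94 = 5.15
total variance = 5.15 + 2 × 1.08 = 7.31
α (item deleted) = (3/2)·(1 − 5.15/7.31) = 0.44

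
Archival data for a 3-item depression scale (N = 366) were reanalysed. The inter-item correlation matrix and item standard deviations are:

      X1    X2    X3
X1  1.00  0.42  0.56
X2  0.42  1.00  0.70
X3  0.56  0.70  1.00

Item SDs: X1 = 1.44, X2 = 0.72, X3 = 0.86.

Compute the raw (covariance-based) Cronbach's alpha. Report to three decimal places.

Σσ²ᵢ = 1.44² + 0.72² + 0.86² = 3.3316
Covariances σ_ij = r_ij · s_i · s_j:
  σ(X1,X2) = 0.42 × 1.44 × 0.72 = 0.4355
  σ(X1,X3) = 0.56 × 1.44 × 0.86 = 0.6935
  σ(X2,X3) = 0.70 × 0.72 × 0.86 = 0.4334
σ²_T = Σσ²ᵢ + 2·Σσ_ij = 3.3316 + 2 × 1.5624 = 6.4564
α = (3/2)·(1 − 3.3316/6.4564) = 0.726

α = 0.726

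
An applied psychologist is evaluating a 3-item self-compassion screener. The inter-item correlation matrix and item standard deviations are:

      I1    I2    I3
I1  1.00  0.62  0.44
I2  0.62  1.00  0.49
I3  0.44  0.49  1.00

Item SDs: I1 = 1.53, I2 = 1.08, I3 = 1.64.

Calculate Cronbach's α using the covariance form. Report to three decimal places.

Σσ²ᵢ = 1.53² + 1.08² + 1.64² = 6.1969
Covariances σ_ij = r_ij · s_i · s_j:
  σ(I1,I2) = 0.62 × 1.53 × 1.08 = 1.0245
  σ(I1,I3) = 0.44 × 1.53 × 1.64 = 1.1040
  σ(I2,I3) = 0.49 × 1.08 × 1.64 = 0.8679
σ²_T = Σσ²ᵢ + 2·Σσ_ij = 6.1969 + 2 × 2.9964 = 12.1897
α = (3/2)·(1 − 6.1969/12.1897) = 0.737

Cronbach's α = 0.737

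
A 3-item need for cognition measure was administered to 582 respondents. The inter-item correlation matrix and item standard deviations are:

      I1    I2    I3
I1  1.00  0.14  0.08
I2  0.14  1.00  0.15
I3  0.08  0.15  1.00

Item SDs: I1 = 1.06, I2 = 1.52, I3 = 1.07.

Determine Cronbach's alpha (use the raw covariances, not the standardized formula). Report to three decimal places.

α = 0.295

Σσ²ᵢ = 1.06² + 1.52² + 1.07² = 4.5789
Covariances σ_ij = r_ij · s_i · s_j:
  σ(I1,I2) = 0.14 × 1.06 × 1.52 = 0.2256
  σ(I1,I3) = 0.08 × 1.06 × 1.07 = 0.0907
  σ(I2,I3) = 0.15 × 1.52 × 1.07 = 0.2440
σ²_T = Σσ²ᵢ + 2·Σσ_ij = 4.5789 + 2 × 0.5603 = 5.6995
α = (3/2)·(1 − 4.5789/5.6995) = 0.295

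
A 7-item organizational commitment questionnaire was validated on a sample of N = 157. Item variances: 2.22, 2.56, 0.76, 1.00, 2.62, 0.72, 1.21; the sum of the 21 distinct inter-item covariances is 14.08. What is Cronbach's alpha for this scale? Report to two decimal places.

α = 0.84

Σσᵢ² = 2.22 + 2.56 + 0.76 + 1.00 + 2.62 + 0.72 + 1.21 = 11.09
Sum of distinct covariances = 14.08
Var(T) = Σσᵢ² + 2·Σcov = 11.09 + 2 × 14.08 = 39.25
α = (7/6)·(1 − 11.09/39.25) = 0.84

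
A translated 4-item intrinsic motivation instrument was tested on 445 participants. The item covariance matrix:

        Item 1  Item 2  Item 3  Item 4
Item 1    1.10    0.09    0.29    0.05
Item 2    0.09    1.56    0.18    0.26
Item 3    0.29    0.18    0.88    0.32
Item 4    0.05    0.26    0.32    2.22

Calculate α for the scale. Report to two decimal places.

sum of item variances = 1.10 + 1.56 + 0.88 + 2.22 = 5.76
Sum of off-diagonal covariances = 1.19
σ²_T = 5.76 + 2 × 1.19 = 8.14
α = (k/(k−1))·(1 − sum of item variances/σ²_T) = (4/3)·(1 − 5.76/8.14) = 0.39

α = 0.39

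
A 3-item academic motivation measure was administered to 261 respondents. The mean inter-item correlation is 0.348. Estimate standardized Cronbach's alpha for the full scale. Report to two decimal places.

Standardized α = k·r̄ / (1 + (k−1)·r̄) = 3 × 0.348 / (1 + 2 × 0.348)
  = 1.0440 / 1.6960 = 0.62

standardized Cronbach's alpha = 0.62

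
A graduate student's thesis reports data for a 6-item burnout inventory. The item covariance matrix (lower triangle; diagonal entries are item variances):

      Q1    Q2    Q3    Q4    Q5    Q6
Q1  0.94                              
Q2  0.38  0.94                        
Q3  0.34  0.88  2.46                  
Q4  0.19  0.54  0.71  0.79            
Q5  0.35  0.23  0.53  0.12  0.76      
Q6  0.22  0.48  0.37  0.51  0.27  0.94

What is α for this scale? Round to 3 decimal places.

α = 0.770

Σσᵢ² = 0.94 + 0.94 + 2.46 + 0.79 + 0.76 + 0.94 = 6.83
Sum of the distinct covariances = 6.12
total variance = 6.83 + 2 × 6.12 = 19.07
α = (k/(k−1))·(1 − Σσᵢ²/total variance) = (6/5)·(1 − 6.83/19.07) = 0.770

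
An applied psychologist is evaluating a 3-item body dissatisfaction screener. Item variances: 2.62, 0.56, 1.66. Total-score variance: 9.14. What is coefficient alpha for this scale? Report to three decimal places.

coefficient alpha = 0.706

sum of item variances = 2.62 + 0.56 + 1.66 = 4.84
α = (k/(k−1))·(1 − sum of item variances/σ²_total) = (3/2)·(1 − 4.84/9.14) = 0.706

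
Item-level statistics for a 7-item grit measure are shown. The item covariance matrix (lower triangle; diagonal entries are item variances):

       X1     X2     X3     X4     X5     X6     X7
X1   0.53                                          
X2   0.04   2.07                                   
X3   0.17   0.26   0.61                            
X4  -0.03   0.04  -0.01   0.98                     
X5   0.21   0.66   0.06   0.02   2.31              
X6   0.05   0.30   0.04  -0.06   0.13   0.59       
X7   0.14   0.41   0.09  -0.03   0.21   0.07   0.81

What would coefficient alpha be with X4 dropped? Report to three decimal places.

coefficient alpha = 0.541

Remaining items: X1, X2, X3, X5, X6, X7 (k = 6).
ΣVar(i) = 0.53 + 2.07 + 0.61 + 2.31 + 0.59 + 0.81 = 6.92
σ²_T = 6.92 + 2 × 2.84 = 12.60
α (item deleted) = (6/5)·(1 − 6.92/12.60) = 0.541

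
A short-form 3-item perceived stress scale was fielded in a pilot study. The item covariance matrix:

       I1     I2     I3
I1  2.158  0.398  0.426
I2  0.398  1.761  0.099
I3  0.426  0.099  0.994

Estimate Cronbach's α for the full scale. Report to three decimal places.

α = 0.410

ΣVar(i) = 2.158 + 1.761 + 0.994 = 4.913
Σ_{i<j} σ_ij = 0.923
σ²_total = 4.913 + 2 × 0.923 = 6.759
α = (k/(k−1))·(1 − ΣVar(i)/σ²_total) = (3/2)·(1 − 4.913/6.759) = 0.410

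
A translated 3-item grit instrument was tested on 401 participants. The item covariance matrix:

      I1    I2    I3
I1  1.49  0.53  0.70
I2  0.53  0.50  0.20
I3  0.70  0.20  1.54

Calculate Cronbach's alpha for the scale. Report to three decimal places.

sum of item variances = 1.49 + 0.50 + 1.54 = 3.53
Σ_{i<j} σ_ij = 1.43
total variance = 3.53 + 2 × 1.43 = 6.39
α = (k/(k−1))·(1 − sum of item variances/total variance) = (3/2)·(1 − 3.53/6.39) = 0.671

α = 0.671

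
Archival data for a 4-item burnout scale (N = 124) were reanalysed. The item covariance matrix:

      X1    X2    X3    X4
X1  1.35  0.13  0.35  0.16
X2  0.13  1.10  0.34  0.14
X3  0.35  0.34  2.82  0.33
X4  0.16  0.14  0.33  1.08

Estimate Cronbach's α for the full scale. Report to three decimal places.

Cronbach's α = 0.418

Σσᵢ² = 1.35 + 1.10 + 2.82 + 1.08 = 6.35
Σ_{i<j} σ_ij = 1.45
σ²_T = 6.35 + 2 × 1.45 = 9.25
α = (k/(k−1))·(1 − Σσᵢ²/σ²_T) = (4/3)·(1 − 6.35/9.25) = 0.418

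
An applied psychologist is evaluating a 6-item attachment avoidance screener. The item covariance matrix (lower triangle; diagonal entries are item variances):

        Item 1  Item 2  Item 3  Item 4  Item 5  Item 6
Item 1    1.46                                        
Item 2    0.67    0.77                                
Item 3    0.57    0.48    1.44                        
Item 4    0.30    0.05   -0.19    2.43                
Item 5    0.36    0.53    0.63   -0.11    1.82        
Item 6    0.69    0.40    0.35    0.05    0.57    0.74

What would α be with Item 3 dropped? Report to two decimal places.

α = 0.62

Remaining items: Item 1, Item 2, Item 4, Item 5, Item 6 (k = 5).
Σσᵢ² = 1.46 + 0.77 + 2.43 + 1.82 + 0.74 = 7.22
σ²_total = 7.22 + 2 × 3.51 = 14.24
α (item deleted) = (5/4)·(1 − 7.22/14.24) = 0.62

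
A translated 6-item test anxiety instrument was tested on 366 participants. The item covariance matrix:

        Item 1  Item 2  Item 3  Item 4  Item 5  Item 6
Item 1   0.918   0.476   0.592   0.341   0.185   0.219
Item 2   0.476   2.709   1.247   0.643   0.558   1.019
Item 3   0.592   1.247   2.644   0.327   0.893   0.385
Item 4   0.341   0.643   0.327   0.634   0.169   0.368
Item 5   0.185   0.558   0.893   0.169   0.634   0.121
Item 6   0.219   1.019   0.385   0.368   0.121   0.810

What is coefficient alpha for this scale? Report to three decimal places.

Σσᵢ² = 0.918 + 2.709 + 2.644 + 0.634 + 0.634 + 0.810 = 8.349
Σ_{i<j} σ_ij = 7.543
total variance = 8.349 + 2 × 7.543 = 23.435
α = (k/(k−1))·(1 − Σσᵢ²/total variance) = (6/5)·(1 − 8.349/23.435) = 0.772

α = 0.772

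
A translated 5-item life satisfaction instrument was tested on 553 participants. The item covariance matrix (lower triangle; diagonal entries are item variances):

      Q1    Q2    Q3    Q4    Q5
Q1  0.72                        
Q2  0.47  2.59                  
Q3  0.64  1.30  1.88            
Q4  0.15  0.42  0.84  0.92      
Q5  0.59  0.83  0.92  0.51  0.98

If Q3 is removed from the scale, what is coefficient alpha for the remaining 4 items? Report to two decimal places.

Remaining items: Q1, Q2, Q4, Q5 (k = 4).
Σσ²ᵢ = 0.72 + 2.59 + 0.92 + 0.98 = 5.21
Var(T) = 5.21 + 2 × 2.97 = 11.15
α (item deleted) = (4/3)·(1 − 5.21/11.15) = 0.71

coefficient alpha = 0.71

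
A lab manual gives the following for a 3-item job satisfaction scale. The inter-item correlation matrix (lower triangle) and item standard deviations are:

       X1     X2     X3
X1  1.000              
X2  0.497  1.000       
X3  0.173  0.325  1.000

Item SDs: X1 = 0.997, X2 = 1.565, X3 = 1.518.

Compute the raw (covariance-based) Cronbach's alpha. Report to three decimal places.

Σσ²ᵢ = 0.997² + 1.565² + 1.518² = 5.7476
Covariances σ_ij = r_ij · s_i · s_j:
  σ(X1,X2) = 0.497 × 0.997 × 1.565 = 0.7755
  σ(X1,X3) = 0.173 × 0.997 × 1.518 = 0.2618
  σ(X2,X3) = 0.325 × 1.565 × 1.518 = 0.7721
σ²_T = Σσ²ᵢ + 2·Σσ_ij = 5.7476 + 2 × 1.8094 = 9.3664
α = (3/2)·(1 − 5.7476/9.3664) = 0.580

α = 0.580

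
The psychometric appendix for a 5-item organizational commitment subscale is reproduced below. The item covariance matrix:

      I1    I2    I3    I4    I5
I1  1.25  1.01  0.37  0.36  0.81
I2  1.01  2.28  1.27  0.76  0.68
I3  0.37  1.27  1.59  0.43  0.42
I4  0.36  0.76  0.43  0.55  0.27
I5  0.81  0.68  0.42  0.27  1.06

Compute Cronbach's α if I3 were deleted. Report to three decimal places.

Remaining items: I1, I2, I4, I5 (k = 4).
ΣVar(i) = 1.25 + 2.28 + 0.55 + 1.06 = 5.14
σ²_total = 5.14 + 2 × 3.89 = 12.92
α (item deleted) = (4/3)·(1 − 5.14/12.92) = 0.803

Cronbach's α = 0.803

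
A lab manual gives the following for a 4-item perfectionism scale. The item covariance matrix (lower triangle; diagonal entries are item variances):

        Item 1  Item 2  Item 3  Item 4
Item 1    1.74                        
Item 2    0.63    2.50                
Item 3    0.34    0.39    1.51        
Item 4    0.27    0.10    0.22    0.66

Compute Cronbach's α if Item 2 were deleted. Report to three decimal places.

Cronbach's α = 0.447

Remaining items: Item 1, Item 3, Item 4 (k = 3).
sum of item variances = 1.74 + 1.51 + 0.66 = 3.91
Var(T) = 3.91 + 2 × 0.83 = 5.57
α (item deleted) = (3/2)·(1 − 3.91/5.57) = 0.447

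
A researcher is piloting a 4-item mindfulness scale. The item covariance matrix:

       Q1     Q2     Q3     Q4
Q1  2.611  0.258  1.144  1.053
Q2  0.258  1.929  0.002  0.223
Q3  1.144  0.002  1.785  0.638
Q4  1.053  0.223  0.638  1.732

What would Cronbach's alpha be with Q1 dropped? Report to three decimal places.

Remaining items: Q2, Q3, Q4 (k = 3).
sum of item variances = 1.929 + 1.785 + 1.732 = 5.446
σ²_total = 5.446 + 2 × 0.863 = 7.172
α (item deleted) = (3/2)·(1 − 5.446/7.172) = 0.361

Cronbach's alpha = 0.361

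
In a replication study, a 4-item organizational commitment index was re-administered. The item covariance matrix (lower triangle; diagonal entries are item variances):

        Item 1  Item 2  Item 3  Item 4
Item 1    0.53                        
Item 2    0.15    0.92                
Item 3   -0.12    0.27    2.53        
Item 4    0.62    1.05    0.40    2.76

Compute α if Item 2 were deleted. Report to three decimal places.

Remaining items: Item 1, Item 3, Item 4 (k = 3).
sum of item variances = 0.53 + 2.53 + 2.76 = 5.82
σ²_T = 5.82 + 2 × 0.90 = 7.62
α (item deleted) = (3/2)·(1 − 5.82/7.62) = 0.354

α = 0.354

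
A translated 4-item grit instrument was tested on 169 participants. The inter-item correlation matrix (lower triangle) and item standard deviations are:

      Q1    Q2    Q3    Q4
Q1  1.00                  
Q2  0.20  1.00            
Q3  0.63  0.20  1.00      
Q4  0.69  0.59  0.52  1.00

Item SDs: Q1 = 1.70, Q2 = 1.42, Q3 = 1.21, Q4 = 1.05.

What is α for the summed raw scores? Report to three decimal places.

Σσ²ᵢ = 1.70² + 1.42² + 1.21² + 1.05² = 7.4730
Covariances σ_ij = r_ij · s_i · s_j:
  σ(Q1,Q2) = 0.20 × 1.70 × 1.42 = 0.4828
  σ(Q1,Q3) = 0.63 × 1.70 × 1.21 = 1.2959
  σ(Q1,Q4) = 0.69 × 1.70 × 1.05 = 1.2316
  σ(Q2,Q3) = 0.20 × 1.42 × 1.21 = 0.3436
  σ(Q2,Q4) = 0.59 × 1.42 × 1.05 = 0.8797
  σ(Q3,Q4) = 0.52 × 1.21 × 1.05 = 0.6607
σ²_T = Σσ²ᵢ + 2·Σσ_ij = 7.4730 + 2 × 4.8943 = 17.2616
α = (4/3)·(1 − 7.4730/17.2616) = 0.756

α = 0.756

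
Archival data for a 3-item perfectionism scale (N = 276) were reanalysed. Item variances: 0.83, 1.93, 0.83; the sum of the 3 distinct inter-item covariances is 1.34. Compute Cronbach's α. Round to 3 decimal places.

Cronbach's α = 0.641

ΣVar(i) = 0.83 + 1.93 + 0.83 = 3.59
Sum of distinct covariances = 1.34
σ²_total = ΣVar(i) + 2·Σcov = 3.59 + 2 × 1.34 = 6.27
α = (3/2)·(1 − 3.59/6.27) = 0.641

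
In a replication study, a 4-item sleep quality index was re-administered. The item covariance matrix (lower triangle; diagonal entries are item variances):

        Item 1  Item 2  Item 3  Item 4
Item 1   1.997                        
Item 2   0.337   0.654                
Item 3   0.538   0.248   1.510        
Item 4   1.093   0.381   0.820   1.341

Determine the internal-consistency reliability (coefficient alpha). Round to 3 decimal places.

α = 0.739

Σσᵢ² = 1.997 + 0.654 + 1.510 + 1.341 = 5.502
Sum of the distinct covariances = 3.417
Var(T) = 5.502 + 2 × 3.417 = 12.336
α = (k/(k−1))·(1 − Σσᵢ²/Var(T)) = (4/3)·(1 − 5.502/12.336) = 0.739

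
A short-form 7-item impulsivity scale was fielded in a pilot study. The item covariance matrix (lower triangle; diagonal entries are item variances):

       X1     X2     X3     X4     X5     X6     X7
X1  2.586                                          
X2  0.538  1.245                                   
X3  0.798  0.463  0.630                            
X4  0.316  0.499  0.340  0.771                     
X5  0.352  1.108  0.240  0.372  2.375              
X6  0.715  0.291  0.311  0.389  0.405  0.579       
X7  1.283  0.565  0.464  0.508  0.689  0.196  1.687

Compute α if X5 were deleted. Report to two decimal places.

Remaining items: X1, X2, X3, X4, X6, X7 (k = 6).
ΣVar(i) = 2.586 + 1.245 + 0.630 + 0.771 + 0.579 + 1.687 = 7.498
σ²_T = 7.498 + 2 × 7.676 = 22.850
α (item deleted) = (6/5)·(1 − 7.498/22.850) = 0.81

α = 0.81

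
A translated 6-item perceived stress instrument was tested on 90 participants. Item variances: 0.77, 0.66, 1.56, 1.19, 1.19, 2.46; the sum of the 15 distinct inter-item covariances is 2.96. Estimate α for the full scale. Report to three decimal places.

Σσᵢ² = 0.77 + 0.66 + 1.56 + 1.19 + 1.19 + 2.46 = 7.83
Sum of distinct covariances = 2.96
Var(T) = Σσᵢ² + 2·Σcov = 7.83 + 2 × 2.96 = 13.75
α = (6/5)·(1 − 7.83/13.75) = 0.517

α = 0.517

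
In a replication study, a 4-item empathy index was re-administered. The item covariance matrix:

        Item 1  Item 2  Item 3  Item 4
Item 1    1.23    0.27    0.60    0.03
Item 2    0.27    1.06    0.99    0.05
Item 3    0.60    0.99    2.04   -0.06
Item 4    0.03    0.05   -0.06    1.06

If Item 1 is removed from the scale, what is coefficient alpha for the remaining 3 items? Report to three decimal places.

Remaining items: Item 2, Item 3, Item 4 (k = 3).
Σσᵢ² = 1.06 + 2.04 + 1.06 = 4.16
σ²_total = 4.16 + 2 × 0.98 = 6.12
α (item deleted) = (3/2)·(1 − 4.16/6.12) = 0.480

α = 0.480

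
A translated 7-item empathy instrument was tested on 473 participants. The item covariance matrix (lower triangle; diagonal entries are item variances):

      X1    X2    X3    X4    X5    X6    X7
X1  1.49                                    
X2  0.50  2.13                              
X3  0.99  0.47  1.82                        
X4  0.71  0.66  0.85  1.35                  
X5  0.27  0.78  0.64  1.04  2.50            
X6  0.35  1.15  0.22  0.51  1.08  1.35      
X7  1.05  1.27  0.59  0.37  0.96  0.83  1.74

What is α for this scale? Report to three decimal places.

Σσᵢ² = 1.49 + 2.13 + 1.82 + 1.35 + 2.50 + 1.35 + 1.74 = 12.38
Σ_{i<j} σ_ij = 15.29
σ²_T = 12.38 + 2 × 15.29 = 42.96
α = (k/(k−1))·(1 − Σσᵢ²/σ²_T) = (7/6)·(1 − 12.38/42.96) = 0.830

α = 0.830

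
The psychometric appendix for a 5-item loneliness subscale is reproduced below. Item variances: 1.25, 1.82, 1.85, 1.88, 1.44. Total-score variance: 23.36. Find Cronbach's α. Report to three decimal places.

sum of item variances = 1.25 + 1.82 + 1.85 + 1.88 + 1.44 = 8.24
α = (k/(k−1))·(1 − sum of item variances/total variance) = (5/4)·(1 − 8.24/23.36) = 0.809

Cronbach's α = 0.809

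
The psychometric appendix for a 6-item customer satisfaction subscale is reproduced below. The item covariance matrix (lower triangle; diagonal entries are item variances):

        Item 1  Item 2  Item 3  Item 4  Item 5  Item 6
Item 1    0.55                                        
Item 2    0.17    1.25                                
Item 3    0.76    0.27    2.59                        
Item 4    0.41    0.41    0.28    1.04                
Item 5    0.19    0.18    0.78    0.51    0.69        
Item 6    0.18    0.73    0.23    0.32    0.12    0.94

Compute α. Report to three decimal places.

sum of item variances = 0.55 + 1.25 + 2.59 + 1.04 + 0.69 + 0.94 = 7.06
Sum of the distinct covariances = 5.54
σ²_T = 7.06 + 2 × 5.54 = 18.14
α = (k/(k−1))·(1 − sum of item variances/σ²_T) = (6/5)·(1 − 7.06/18.14) = 0.733

α = 0.733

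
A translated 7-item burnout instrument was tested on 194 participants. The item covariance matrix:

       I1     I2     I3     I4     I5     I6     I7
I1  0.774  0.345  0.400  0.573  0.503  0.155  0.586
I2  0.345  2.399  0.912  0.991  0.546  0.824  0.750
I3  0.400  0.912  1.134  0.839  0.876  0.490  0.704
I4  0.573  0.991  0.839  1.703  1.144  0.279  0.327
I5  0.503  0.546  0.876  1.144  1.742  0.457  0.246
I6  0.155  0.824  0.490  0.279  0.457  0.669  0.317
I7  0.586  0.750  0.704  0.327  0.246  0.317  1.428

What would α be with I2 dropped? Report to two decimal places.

Remaining items: I1, I3, I4, I5, I6, I7 (k = 6).
Σσ²ᵢ = 0.774 + 1.134 + 1.703 + 1.742 + 0.669 + 1.428 = 7.450
total variance = 7.450 + 2 × 7.896 = 23.242
α (item deleted) = (6/5)·(1 − 7.450/23.242) = 0.82

α = 0.82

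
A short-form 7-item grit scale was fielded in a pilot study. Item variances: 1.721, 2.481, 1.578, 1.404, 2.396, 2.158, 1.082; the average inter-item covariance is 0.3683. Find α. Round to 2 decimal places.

Σσ²ᵢ = 1.721 + 2.481 + 1.578 + 1.404 + 2.396 + 2.158 + 1.082 = 12.820
Sum of the 21 distinct covariances = 21 × 0.3683 = 7.7343
σ²_total = Σσ²ᵢ + 2·Σcov = 12.820 + 2 × 7.7343 = 28.2886
α = (7/6)·(1 − 12.820/28.2886) = 0.64

α = 0.64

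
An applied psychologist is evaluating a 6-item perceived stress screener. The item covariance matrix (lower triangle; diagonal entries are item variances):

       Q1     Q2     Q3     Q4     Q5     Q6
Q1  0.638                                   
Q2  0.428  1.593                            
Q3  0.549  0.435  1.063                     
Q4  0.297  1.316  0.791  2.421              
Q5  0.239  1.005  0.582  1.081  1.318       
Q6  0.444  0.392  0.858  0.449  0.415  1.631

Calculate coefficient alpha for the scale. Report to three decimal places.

Σσ²ᵢ = 0.638 + 1.593 + 1.063 + 2.421 + 1.318 + 1.631 = 8.664
Sum of the distinct covariances = 9.281
Var(T) = 8.664 + 2 × 9.281 = 27.226
α = (k/(k−1))·(1 − Σσ²ᵢ/Var(T)) = (6/5)·(1 − 8.664/27.226) = 0.818

α = 0.818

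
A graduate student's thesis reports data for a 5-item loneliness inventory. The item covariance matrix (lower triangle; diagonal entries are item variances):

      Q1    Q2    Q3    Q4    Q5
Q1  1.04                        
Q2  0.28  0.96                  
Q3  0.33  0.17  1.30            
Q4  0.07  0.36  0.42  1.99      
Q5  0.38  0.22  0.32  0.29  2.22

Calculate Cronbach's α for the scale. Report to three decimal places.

sum of item variances = 1.04 + 0.96 + 1.30 + 1.99 + 2.22 = 7.51
Σ_{i<j} σ_ij = 2.84
σ²_T = 7.51 + 2 × 2.84 = 13.19
α = (k/(k−1))·(1 − sum of item variances/σ²_T) = (5/4)·(1 − 7.51/13.19) = 0.538

Cronbach's α = 0.538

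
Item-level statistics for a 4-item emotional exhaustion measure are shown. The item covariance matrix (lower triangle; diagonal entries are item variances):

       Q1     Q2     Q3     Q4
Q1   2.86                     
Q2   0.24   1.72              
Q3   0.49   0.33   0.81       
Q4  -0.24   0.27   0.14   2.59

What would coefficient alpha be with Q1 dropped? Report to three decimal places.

Remaining items: Q2, Q3, Q4 (k = 3).
Σσ²ᵢ = 1.72 + 0.81 + 2.59 = 5.12
total variance = 5.12 + 2 × 0.74 = 6.60
α (item deleted) = (3/2)·(1 − 5.12/6.60) = 0.336

α = 0.336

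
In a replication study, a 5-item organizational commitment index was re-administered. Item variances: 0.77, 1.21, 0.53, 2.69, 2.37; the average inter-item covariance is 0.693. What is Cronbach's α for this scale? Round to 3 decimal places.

sum of item variances = 0.77 + 1.21 + 0.53 + 2.69 + 2.37 = 7.57
Sum of the 10 distinct covariances = 10 × 0.693 = 6.930
Var(T) = sum of item variances + 2·Σcov = 7.57 + 2 × 6.930 = 21.430
α = (5/4)·(1 − 7.57/21.430) = 0.808

Cronbach's α = 0.808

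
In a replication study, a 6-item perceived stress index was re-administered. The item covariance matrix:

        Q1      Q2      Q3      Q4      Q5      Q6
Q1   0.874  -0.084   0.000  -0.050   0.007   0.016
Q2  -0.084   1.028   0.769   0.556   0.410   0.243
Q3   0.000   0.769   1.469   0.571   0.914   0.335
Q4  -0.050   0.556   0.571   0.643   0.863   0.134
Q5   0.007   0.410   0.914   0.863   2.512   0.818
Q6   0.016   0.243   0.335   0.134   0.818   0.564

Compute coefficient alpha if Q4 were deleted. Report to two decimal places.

Remaining items: Q1, Q2, Q3, Q5, Q6 (k = 5).
Σσ²ᵢ = 0.874 + 1.028 + 1.469 + 2.512 + 0.564 = 6.447
total variance = 6.447 + 2 × 3.428 = 13.303
α (item deleted) = (5/4)·(1 − 6.447/13.303) = 0.64

α = 0.64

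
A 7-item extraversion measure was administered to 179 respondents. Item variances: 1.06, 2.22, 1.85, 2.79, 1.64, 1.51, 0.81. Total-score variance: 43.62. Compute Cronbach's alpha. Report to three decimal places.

Cronbach's alpha = 0.849

ΣVar(i) = 1.06 + 2.22 + 1.85 + 2.79 + 1.64 + 1.51 + 0.81 = 11.88
α = (k/(k−1))·(1 − ΣVar(i)/total variance) = (7/6)·(1 − 11.88/43.62) = 0.849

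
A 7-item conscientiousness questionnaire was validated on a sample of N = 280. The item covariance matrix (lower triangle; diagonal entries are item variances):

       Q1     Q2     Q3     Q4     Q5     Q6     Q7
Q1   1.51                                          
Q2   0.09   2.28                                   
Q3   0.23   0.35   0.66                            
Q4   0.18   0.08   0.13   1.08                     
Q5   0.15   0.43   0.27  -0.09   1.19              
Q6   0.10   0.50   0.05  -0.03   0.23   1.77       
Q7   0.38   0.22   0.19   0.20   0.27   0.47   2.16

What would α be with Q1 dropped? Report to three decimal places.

α = 0.501

Remaining items: Q2, Q3, Q4, Q5, Q6, Q7 (k = 6).
ΣVar(i) = 2.28 + 0.66 + 1.08 + 1.19 + 1.77 + 2.16 = 9.14
σ²_total = 9.14 + 2 × 3.27 = 15.68
α (item deleted) = (6/5)·(1 − 9.14/15.68) = 0.501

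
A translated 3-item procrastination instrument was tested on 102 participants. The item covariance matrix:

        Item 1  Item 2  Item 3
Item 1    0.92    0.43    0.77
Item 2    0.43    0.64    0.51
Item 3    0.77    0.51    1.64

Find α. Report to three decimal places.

sum of item variances = 0.92 + 0.64 + 1.64 = 3.20
Sum of off-diagonal covariances = 1.71
Var(T) = 3.20 + 2 × 1.71 = 6.62
α = (k/(k−1))·(1 − sum of item variances/Var(T)) = (3/2)·(1 − 3.20/6.62) = 0.775

α = 0.775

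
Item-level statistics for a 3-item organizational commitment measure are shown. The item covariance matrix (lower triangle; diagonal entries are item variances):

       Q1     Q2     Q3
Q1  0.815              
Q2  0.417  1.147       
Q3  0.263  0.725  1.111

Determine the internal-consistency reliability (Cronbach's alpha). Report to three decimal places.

Cronbach's alpha = 0.716

ΣVar(i) = 0.815 + 1.147 + 1.111 = 3.073
Sum of off-diagonal covariances = 1.405
σ²_total = 3.073 + 2 × 1.405 = 5.883
α = (k/(k−1))·(1 − ΣVar(i)/σ²_total) = (3/2)·(1 − 3.073/5.883) = 0.716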